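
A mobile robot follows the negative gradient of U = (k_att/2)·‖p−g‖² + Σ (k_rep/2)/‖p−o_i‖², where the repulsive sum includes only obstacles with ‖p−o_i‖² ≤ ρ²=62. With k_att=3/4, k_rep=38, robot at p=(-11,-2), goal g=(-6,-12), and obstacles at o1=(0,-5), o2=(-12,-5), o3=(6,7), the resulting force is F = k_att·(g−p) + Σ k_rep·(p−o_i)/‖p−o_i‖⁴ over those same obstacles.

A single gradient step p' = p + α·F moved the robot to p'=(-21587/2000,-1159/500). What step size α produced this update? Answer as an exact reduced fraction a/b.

F_att = 3/4·(g−p) = 3/4·(5,-10) = (3.7500,-7.5000)
o1: d²=130 > ρ²=62 → inactive
o2: d²=10 ≤ ρ²=62; F_rep = 38·(1,3)/10² = (0.3800,1.1400)
o3: d²=370 > ρ²=62 → inactive
F = F_att + ΣF_rep = (4.1300,-6.3600)
Δp = p'−p = (0.2065,-0.3180); α = Δx/Fx = (413/2000) / (413/100) = 1/20
check: Δy/Fy = (-159/500) / (-159/25) = 1/20 ✓

α = 1/20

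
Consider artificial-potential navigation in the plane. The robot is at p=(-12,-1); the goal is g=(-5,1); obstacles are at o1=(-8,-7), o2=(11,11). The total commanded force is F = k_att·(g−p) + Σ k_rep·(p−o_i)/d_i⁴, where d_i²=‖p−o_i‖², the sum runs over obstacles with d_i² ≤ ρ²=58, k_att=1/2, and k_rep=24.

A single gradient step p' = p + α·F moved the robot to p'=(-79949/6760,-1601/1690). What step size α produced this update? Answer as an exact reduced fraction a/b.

α = 1/20

F_att = 1/2·(g−p) = 1/2·(7,2) = (3.5000,1.0000)
o1: d²=52 ≤ ρ²=58; F_rep = 24·(-4,6)/52² = (-0.0355,0.0533)
o2: d²=673 > ρ²=58 → inactive
F = F_att + ΣF_rep = (3.4645,1.0533)
Δp = p'−p = (0.1732,0.0527); α = Δx/Fx = (1171/6760) / (1171/338) = 1/20
check: Δy/Fy = (89/1690) / (178/169) = 1/20 ✓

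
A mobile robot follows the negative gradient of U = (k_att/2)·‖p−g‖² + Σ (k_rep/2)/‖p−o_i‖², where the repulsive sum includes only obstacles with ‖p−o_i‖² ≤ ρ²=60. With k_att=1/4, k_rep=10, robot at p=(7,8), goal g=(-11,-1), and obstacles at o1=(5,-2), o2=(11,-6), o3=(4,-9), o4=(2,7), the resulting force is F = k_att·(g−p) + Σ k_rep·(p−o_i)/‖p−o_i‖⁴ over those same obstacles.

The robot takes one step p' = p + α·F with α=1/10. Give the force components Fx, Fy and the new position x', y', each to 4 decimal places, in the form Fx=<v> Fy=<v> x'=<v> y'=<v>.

F_att = 1/4·(g−p) = 1/4·(-18,-9) = (-4.5000,-2.2500)
o1: d²=104 > ρ²=60 → inactive
o2: d²=212 > ρ²=60 → inactive
o3: d²=298 > ρ²=60 → inactive
o4: d²=26 ≤ ρ²=60; F_rep = 10·(5,1)/26² = (0.0740,0.0148)
F = F_att + ΣF_rep = (-4.4260,-2.2352)
p' = p + 1/10·F = (6.5574,7.7765)

Fx=-4.4260 Fy=-2.2352 x'=6.5574 y'=7.7765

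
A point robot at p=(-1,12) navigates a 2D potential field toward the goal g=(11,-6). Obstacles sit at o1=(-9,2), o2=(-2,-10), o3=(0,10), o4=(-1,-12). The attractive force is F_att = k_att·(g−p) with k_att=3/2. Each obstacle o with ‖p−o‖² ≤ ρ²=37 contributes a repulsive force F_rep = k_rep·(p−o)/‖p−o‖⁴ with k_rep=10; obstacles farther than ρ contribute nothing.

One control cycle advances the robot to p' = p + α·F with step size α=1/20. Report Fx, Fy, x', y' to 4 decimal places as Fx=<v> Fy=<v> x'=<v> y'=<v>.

F_att = 3/2·(g−p) = 3/2·(12,-18) = (18.0000,-27.0000)
o1: d²=164 > ρ²=37 → inactive
o2: d²=485 > ρ²=37 → inactive
o3: d²=5 ≤ ρ²=37; F_rep = 10·(-1,2)/5² = (-0.4000,0.8000)
o4: d²=576 > ρ²=37 → inactive
F = F_att + ΣF_rep = (17.6000,-26.2000)
p' = p + 1/20·F = (-0.1200,10.6900)

Fx=17.6000 Fy=-26.2000 x'=-0.1200 y'=10.6900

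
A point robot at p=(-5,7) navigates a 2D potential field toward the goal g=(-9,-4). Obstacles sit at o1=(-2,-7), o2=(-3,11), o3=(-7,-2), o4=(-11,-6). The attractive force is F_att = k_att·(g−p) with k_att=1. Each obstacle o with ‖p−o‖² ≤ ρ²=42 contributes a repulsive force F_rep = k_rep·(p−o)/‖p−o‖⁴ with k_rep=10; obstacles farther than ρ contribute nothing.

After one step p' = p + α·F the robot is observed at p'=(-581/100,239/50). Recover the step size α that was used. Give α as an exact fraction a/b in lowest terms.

α = 1/5

F_att = 1·(g−p) = 1·(-4,-11) = (-4.0000,-11.0000)
o1: d²=205 > ρ²=42 → inactive
o2: d²=20 ≤ ρ²=42; F_rep = 10·(-2,-4)/20² = (-0.0500,-0.1000)
o3: d²=85 > ρ²=42 → inactive
o4: d²=205 > ρ²=42 → inactive
F = F_att + ΣF_rep = (-4.0500,-11.1000)
Δp = p'−p = (-0.8100,-2.2200); α = Δx/Fx = (-81/100) / (-81/20) = 1/5
check: Δy/Fy = (-111/50) / (-111/10) = 1/5 ✓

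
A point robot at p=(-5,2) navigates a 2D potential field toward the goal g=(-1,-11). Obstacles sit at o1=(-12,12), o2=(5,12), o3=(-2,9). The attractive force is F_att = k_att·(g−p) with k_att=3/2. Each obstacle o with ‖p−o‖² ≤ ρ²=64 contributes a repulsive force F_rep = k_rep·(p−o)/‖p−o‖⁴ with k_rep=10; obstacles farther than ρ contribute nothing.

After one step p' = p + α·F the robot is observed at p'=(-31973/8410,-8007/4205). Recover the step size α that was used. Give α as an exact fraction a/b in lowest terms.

F_att = 3/2·(g−p) = 3/2·(4,-13) = (6.0000,-19.5000)
o1: d²=149 > ρ²=64 → inactive
o2: d²=200 > ρ²=64 → inactive
o3: d²=58 ≤ ρ²=64; F_rep = 10·(-3,-7)/58² = (-0.0089,-0.0208)
F = F_att + ΣF_rep = (5.9911,-19.5208)
Δp = p'−p = (1.1982,-3.9042); α = Δx/Fx = (10077/8410) / (10077/1682) = 1/5
check: Δy/Fy = (-16417/4205) / (-16417/841) = 1/5 ✓

α = 1/5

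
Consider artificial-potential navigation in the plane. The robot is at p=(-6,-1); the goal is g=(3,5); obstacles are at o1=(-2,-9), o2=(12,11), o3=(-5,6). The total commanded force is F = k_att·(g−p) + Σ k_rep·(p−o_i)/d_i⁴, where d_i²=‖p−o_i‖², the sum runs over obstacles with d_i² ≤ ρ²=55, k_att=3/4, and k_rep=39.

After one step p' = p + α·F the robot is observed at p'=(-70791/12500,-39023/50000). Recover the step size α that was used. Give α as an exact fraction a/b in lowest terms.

α = 1/20

F_att = 3/4·(g−p) = 3/4·(9,6) = (6.7500,4.5000)
o1: d²=80 > ρ²=55 → inactive
o2: d²=468 > ρ²=55 → inactive
o3: d²=50 ≤ ρ²=55; F_rep = 39·(-1,-7)/50² = (-0.0156,-0.1092)
F = F_att + ΣF_rep = (6.7344,4.3908)
Δp = p'−p = (0.3367,0.2195); α = Δx/Fx = (4209/12500) / (4209/625) = 1/20
check: Δy/Fy = (10977/50000) / (10977/2500) = 1/20 ✓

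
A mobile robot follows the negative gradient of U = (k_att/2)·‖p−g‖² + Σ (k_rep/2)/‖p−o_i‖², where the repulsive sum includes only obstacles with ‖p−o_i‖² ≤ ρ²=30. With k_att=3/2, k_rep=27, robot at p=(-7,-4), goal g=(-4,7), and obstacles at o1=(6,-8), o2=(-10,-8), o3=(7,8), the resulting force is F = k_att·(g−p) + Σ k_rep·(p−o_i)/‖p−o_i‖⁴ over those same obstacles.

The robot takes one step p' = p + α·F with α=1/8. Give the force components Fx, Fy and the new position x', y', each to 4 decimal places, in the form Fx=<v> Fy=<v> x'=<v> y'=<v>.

F_att = 3/2·(g−p) = 3/2·(3,11) = (4.5000,16.5000)
o1: d²=185 > ρ²=30 → inactive
o2: d²=25 ≤ ρ²=30; F_rep = 27·(3,4)/25² = (0.1296,0.1728)
o3: d²=340 > ρ²=30 → inactive
F = F_att + ΣF_rep = (4.6296,16.6728)
p' = p + 1/8·F = (-6.4213,-1.9159)

Fx=4.6296 Fy=16.6728 x'=-6.4213 y'=-1.9159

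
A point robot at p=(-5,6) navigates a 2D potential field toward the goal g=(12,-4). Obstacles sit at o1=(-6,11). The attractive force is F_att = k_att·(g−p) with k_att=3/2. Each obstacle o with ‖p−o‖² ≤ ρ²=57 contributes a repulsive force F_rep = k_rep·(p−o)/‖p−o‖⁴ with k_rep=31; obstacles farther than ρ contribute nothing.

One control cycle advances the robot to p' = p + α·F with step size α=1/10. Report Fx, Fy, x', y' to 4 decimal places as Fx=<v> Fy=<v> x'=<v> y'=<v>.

Fx=25.5459 Fy=-15.2293 x'=-2.4454 y'=4.4771

F_att = 3/2·(g−p) = 3/2·(17,-10) = (25.5000,-15.0000)
o1: d²=26 ≤ ρ²=57; F_rep = 31·(1,-5)/26² = (0.0459,-0.2293)
F = F_att + ΣF_rep = (25.5459,-15.2293)
p' = p + 1/10·F = (-2.4454,4.4771)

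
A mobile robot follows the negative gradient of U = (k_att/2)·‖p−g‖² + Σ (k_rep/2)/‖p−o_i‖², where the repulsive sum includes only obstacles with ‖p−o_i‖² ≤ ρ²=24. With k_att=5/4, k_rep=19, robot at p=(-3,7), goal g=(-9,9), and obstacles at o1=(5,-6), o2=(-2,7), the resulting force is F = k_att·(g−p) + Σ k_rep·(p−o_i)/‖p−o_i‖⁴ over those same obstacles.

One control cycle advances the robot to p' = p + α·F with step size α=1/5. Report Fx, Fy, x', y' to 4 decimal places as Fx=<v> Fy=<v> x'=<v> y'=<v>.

Fx=-26.5000 Fy=2.5000 x'=-8.3000 y'=7.5000

F_att = 5/4·(g−p) = 5/4·(-6,2) = (-7.5000,2.5000)
o1: d²=233 > ρ²=24 → inactive
o2: d²=1 ≤ ρ²=24; F_rep = 19·(-1,0)/1² = (-19.0000,0.0000)
F = F_att + ΣF_rep = (-26.5000,2.5000)
p' = p + 1/5·F = (-8.3000,7.5000)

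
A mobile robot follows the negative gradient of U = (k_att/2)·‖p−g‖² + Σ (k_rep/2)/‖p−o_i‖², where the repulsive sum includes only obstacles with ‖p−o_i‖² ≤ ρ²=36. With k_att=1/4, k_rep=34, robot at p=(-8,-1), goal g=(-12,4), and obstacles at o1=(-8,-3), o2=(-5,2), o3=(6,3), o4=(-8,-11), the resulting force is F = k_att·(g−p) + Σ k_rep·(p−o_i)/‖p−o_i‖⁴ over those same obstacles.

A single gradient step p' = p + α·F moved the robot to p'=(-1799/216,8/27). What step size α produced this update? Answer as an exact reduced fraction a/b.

F_att = 1/4·(g−p) = 1/4·(-4,5) = (-1.0000,1.2500)
o1: d²=4 ≤ ρ²=36; F_rep = 34·(0,2)/4² = (0.0000,4.2500)
o2: d²=18 ≤ ρ²=36; F_rep = 34·(-3,-3)/18² = (-0.3148,-0.3148)
o3: d²=212 > ρ²=36 → inactive
o4: d²=100 > ρ²=36 → inactive
F = F_att + ΣF_rep = (-1.3148,5.1852)
Δp = p'−p = (-0.3287,1.2963); α = Δx/Fx = (-71/216) / (-71/54) = 1/4
check: Δy/Fy = (35/27) / (140/27) = 1/4 ✓

α = 1/4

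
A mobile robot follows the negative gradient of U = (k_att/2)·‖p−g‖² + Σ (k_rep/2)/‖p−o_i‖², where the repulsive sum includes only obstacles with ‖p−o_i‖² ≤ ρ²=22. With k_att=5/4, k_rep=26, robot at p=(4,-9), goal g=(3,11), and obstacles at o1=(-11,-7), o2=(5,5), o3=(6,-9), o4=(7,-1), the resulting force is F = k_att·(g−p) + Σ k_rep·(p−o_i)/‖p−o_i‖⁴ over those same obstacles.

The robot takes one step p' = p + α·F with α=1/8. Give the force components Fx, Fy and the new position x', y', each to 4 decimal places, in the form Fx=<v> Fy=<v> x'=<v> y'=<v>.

Fx=-4.5000 Fy=25.0000 x'=3.4375 y'=-5.8750

F_att = 5/4·(g−p) = 5/4·(-1,20) = (-1.2500,25.0000)
o1: d²=229 > ρ²=22 → inactive
o2: d²=197 > ρ²=22 → inactive
o3: d²=4 ≤ ρ²=22; F_rep = 26·(-2,0)/4² = (-3.2500,0.0000)
o4: d²=73 > ρ²=22 → inactive
F = F_att + ΣF_rep = (-4.5000,25.0000)
p' = p + 1/8·F = (3.4375,-5.8750)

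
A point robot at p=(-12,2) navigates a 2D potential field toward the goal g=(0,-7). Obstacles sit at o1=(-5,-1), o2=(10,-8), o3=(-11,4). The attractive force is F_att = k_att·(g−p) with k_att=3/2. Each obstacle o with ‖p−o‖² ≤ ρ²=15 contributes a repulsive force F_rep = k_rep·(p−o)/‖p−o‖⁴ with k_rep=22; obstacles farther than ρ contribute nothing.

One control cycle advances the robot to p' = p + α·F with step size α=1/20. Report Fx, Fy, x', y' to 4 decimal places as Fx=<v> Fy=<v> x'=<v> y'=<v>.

F_att = 3/2·(g−p) = 3/2·(12,-9) = (18.0000,-13.5000)
o1: d²=58 > ρ²=15 → inactive
o2: d²=584 > ρ²=15 → inactive
o3: d²=5 ≤ ρ²=15; F_rep = 22·(-1,-2)/5² = (-0.8800,-1.7600)
F = F_att + ΣF_rep = (17.1200,-15.2600)
p' = p + 1/20·F = (-11.1440,1.2370)

Fx=17.1200 Fy=-15.2600 x'=-11.1440 y'=1.2370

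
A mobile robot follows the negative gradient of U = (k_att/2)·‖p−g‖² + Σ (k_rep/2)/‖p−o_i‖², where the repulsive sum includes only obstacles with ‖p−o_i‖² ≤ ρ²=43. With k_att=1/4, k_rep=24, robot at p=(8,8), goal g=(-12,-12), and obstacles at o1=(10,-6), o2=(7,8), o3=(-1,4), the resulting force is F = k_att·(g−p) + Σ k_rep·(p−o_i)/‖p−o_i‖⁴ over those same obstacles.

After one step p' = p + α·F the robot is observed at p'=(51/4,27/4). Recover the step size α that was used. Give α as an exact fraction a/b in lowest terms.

α = 1/4

F_att = 1/4·(g−p) = 1/4·(-20,-20) = (-5.0000,-5.0000)
o1: d²=200 > ρ²=43 → inactive
o2: d²=1 ≤ ρ²=43; F_rep = 24·(1,0)/1² = (24.0000,0.0000)
o3: d²=97 > ρ²=43 → inactive
F = F_att + ΣF_rep = (19.0000,-5.0000)
Δp = p'−p = (4.7500,-1.2500); α = Δx/Fx = (19/4) / (19) = 1/4
check: Δy/Fy = (-5/4) / (-5) = 1/4 ✓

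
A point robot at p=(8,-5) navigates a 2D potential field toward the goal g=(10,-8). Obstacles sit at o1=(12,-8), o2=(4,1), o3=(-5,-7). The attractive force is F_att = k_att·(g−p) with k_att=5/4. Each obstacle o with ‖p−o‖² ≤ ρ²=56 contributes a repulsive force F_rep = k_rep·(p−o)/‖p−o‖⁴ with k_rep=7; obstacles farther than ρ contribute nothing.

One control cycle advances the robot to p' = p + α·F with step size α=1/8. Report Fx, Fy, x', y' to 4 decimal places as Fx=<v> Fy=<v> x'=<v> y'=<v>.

Fx=2.4656 Fy=-3.7319 x'=8.3082 y'=-5.4665

F_att = 5/4·(g−p) = 5/4·(2,-3) = (2.5000,-3.7500)
o1: d²=25 ≤ ρ²=56; F_rep = 7·(-4,3)/25² = (-0.0448,0.0336)
o2: d²=52 ≤ ρ²=56; F_rep = 7·(4,-6)/52² = (0.0104,-0.0155)
o3: d²=173 > ρ²=56 → inactive
F = F_att + ΣF_rep = (2.4656,-3.7319)
p' = p + 1/8·F = (8.3082,-5.4665)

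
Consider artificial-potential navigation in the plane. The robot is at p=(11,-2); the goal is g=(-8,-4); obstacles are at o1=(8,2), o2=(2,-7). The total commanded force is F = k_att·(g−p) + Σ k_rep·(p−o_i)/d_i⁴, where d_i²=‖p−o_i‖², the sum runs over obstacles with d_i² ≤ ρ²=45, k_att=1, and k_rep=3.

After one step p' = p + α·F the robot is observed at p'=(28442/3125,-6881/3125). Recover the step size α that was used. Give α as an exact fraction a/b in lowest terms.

F_att = 1·(g−p) = 1·(-19,-2) = (-19.0000,-2.0000)
o1: d²=25 ≤ ρ²=45; F_rep = 3·(3,-4)/25² = (0.0144,-0.0192)
o2: d²=106 > ρ²=45 → inactive
F = F_att + ΣF_rep = (-18.9856,-2.0192)
Δp = p'−p = (-1.8986,-0.2019); α = Δx/Fx = (-5933/3125) / (-11866/625) = 1/10
check: Δy/Fy = (-631/3125) / (-1262/625) = 1/10 ✓

α = 1/10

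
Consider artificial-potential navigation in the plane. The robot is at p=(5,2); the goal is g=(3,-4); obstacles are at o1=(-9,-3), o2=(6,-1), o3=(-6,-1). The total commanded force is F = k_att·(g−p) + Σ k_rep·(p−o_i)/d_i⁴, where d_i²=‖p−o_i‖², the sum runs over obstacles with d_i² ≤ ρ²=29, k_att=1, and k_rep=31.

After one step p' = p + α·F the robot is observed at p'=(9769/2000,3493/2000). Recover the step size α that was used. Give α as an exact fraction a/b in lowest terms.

α = 1/20

F_att = 1·(g−p) = 1·(-2,-6) = (-2.0000,-6.0000)
o1: d²=221 > ρ²=29 → inactive
o2: d²=10 ≤ ρ²=29; F_rep = 31·(-1,3)/10² = (-0.3100,0.9300)
o3: d²=130 > ρ²=29 → inactive
F = F_att + ΣF_rep = (-2.3100,-5.0700)
Δp = p'−p = (-0.1155,-0.2535); α = Δx/Fx = (-231/2000) / (-231/100) = 1/20
check: Δy/Fy = (-507/2000) / (-507/100) = 1/20 ✓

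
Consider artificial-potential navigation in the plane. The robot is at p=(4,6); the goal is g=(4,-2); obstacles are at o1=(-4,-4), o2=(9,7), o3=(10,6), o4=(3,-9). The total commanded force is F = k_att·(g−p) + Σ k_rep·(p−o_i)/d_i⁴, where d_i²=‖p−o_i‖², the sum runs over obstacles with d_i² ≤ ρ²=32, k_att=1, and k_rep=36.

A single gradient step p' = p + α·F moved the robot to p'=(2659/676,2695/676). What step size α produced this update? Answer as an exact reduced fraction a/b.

α = 1/4

F_att = 1·(g−p) = 1·(0,-8) = (0.0000,-8.0000)
o1: d²=164 > ρ²=32 → inactive
o2: d²=26 ≤ ρ²=32; F_rep = 36·(-5,-1)/26² = (-0.2663,-0.0533)
o3: d²=36 > ρ²=32 → inactive
o4: d²=226 > ρ²=32 → inactive
F = F_att + ΣF_rep = (-0.2663,-8.0533)
Δp = p'−p = (-0.0666,-2.0133); α = Δx/Fx = (-45/676) / (-45/169) = 1/4
check: Δy/Fy = (-1361/676) / (-1361/169) = 1/4 ✓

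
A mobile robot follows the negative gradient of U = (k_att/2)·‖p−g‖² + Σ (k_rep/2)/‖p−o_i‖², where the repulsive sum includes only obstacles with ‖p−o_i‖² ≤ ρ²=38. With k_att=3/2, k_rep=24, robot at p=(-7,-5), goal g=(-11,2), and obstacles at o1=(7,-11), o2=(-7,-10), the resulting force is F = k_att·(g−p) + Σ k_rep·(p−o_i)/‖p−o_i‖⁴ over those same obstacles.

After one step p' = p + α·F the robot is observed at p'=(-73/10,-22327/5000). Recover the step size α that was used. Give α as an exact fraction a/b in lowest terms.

F_att = 3/2·(g−p) = 3/2·(-4,7) = (-6.0000,10.5000)
o1: d²=232 > ρ²=38 → inactive
o2: d²=25 ≤ ρ²=38; F_rep = 24·(0,5)/25² = (0.0000,0.1920)
F = F_att + ΣF_rep = (-6.0000,10.6920)
Δp = p'−p = (-0.3000,0.5346); α = Δx/Fx = (-3/10) / (-6) = 1/20
check: Δy/Fy = (2673/5000) / (2673/250) = 1/20 ✓

α = 1/20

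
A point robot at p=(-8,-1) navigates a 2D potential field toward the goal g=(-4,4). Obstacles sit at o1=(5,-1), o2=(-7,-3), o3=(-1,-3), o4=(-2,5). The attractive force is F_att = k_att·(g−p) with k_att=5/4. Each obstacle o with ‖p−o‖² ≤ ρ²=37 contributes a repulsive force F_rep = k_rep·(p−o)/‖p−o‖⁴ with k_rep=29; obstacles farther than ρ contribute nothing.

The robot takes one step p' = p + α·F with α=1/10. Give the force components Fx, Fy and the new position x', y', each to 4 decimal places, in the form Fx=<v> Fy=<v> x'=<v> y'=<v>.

F_att = 5/4·(g−p) = 5/4·(4,5) = (5.0000,6.2500)
o1: d²=169 > ρ²=37 → inactive
o2: d²=5 ≤ ρ²=37; F_rep = 29·(-1,2)/5² = (-1.1600,2.3200)
o3: d²=53 > ρ²=37 → inactive
o4: d²=72 > ρ²=37 → inactive
F = F_att + ΣF_rep = (3.8400,8.5700)
p' = p + 1/10·F = (-7.6160,-0.1430)

Fx=3.8400 Fy=8.5700 x'=-7.6160 y'=-0.1430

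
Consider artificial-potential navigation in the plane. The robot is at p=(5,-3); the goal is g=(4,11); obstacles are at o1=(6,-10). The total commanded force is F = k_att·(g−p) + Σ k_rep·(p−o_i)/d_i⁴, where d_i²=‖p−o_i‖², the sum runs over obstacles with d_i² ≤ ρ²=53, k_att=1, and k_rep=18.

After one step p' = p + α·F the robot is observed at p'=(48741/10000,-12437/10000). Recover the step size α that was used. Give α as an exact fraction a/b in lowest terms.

F_att = 1·(g−p) = 1·(-1,14) = (-1.0000,14.0000)
o1: d²=50 ≤ ρ²=53; F_rep = 18·(-1,7)/50² = (-0.0072,0.0504)
F = F_att + ΣF_rep = (-1.0072,14.0504)
Δp = p'−p = (-0.1259,1.7563); α = Δx/Fx = (-1259/10000) / (-1259/1250) = 1/8
check: Δy/Fy = (17563/10000) / (17563/1250) = 1/8 ✓

α = 1/8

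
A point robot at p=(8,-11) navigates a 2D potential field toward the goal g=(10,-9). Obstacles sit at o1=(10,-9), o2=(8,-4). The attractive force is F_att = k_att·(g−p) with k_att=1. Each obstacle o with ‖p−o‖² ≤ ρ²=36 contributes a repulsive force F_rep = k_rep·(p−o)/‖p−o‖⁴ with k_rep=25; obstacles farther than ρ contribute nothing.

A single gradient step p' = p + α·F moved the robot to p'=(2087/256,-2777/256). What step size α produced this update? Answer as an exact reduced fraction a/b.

α = 1/8

F_att = 1·(g−p) = 1·(2,2) = (2.0000,2.0000)
o1: d²=8 ≤ ρ²=36; F_rep = 25·(-2,-2)/8² = (-0.7812,-0.7812)
o2: d²=49 > ρ²=36 → inactive
F = F_att + ΣF_rep = (1.2188,1.2188)
Δp = p'−p = (0.1523,0.1523); α = Δx/Fx = (39/256) / (39/32) = 1/8
check: Δy/Fy = (39/256) / (39/32) = 1/8 ✓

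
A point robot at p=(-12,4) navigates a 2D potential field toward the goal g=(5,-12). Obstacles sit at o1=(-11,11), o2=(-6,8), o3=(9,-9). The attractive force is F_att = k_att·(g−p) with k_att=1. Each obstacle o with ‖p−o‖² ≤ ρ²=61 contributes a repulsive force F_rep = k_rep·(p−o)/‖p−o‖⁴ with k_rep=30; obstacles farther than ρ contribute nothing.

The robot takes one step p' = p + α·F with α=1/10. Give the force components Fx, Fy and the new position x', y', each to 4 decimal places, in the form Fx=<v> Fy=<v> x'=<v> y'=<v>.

Fx=16.9214 Fy=-16.1284 x'=-10.3079 y'=2.3872

F_att = 1·(g−p) = 1·(17,-16) = (17.0000,-16.0000)
o1: d²=50 ≤ ρ²=61; F_rep = 30·(-1,-7)/50² = (-0.0120,-0.0840)
o2: d²=52 ≤ ρ²=61; F_rep = 30·(-6,-4)/52² = (-0.0666,-0.0444)
o3: d²=610 > ρ²=61 → inactive
F = F_att + ΣF_rep = (16.9214,-16.1284)
p' = p + 1/10·F = (-10.3079,2.3872)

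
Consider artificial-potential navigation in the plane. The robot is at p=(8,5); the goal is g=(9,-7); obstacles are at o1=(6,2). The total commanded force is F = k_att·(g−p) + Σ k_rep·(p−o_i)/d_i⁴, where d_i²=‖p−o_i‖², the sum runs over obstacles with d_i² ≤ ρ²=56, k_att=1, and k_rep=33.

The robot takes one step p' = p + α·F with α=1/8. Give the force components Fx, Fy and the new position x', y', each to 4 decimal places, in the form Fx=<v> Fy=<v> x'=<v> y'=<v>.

F_att = 1·(g−p) = 1·(1,-12) = (1.0000,-12.0000)
o1: d²=13 ≤ ρ²=56; F_rep = 33·(2,3)/13² = (0.3905,0.5858)
F = F_att + ΣF_rep = (1.3905,-11.4142)
p' = p + 1/8·F = (8.1738,3.5732)

Fx=1.3905 Fy=-11.4142 x'=8.1738 y'=3.5732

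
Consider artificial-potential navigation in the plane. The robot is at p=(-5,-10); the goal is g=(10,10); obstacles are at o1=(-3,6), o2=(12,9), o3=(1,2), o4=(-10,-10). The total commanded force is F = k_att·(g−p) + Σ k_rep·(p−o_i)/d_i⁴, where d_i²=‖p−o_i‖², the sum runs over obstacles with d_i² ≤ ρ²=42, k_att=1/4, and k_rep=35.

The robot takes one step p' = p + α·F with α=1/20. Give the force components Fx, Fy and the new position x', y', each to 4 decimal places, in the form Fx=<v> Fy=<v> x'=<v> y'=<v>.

Fx=4.0300 Fy=5.0000 x'=-4.7985 y'=-9.7500

F_att = 1/4·(g−p) = 1/4·(15,20) = (3.7500,5.0000)
o1: d²=260 > ρ²=42 → inactive
o2: d²=650 > ρ²=42 → inactive
o3: d²=180 > ρ²=42 → inactive
o4: d²=25 ≤ ρ²=42; F_rep = 35·(5,0)/25² = (0.2800,0.0000)
F = F_att + ΣF_rep = (4.0300,5.0000)
p' = p + 1/20·F = (-4.7985,-9.7500)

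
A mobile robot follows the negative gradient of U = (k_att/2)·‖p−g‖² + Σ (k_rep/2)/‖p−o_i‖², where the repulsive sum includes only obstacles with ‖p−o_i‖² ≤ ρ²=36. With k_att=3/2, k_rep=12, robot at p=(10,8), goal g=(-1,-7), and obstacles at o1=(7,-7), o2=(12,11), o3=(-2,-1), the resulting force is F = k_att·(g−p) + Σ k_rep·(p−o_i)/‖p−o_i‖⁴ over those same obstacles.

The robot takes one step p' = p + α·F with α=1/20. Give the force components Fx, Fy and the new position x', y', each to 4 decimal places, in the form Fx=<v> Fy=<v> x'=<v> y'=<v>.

Fx=-16.6420 Fy=-22.7130 x'=9.1679 y'=6.8643

F_att = 3/2·(g−p) = 3/2·(-11,-15) = (-16.5000,-22.5000)
o1: d²=234 > ρ²=36 → inactive
o2: d²=13 ≤ ρ²=36; F_rep = 12·(-2,-3)/13² = (-0.1420,-0.2130)
o3: d²=225 > ρ²=36 → inactive
F = F_att + ΣF_rep = (-16.6420,-22.7130)
p' = p + 1/20·F = (9.1679,6.8643)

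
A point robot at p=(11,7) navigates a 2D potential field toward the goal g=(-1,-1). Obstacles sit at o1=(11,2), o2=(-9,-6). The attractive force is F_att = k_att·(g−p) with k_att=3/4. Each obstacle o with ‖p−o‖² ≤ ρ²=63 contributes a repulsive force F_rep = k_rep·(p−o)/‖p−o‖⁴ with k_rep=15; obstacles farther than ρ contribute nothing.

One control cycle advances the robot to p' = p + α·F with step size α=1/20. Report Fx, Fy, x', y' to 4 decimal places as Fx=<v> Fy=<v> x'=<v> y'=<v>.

Fx=-9.0000 Fy=-5.8800 x'=10.5500 y'=6.7060

F_att = 3/4·(g−p) = 3/4·(-12,-8) = (-9.0000,-6.0000)
o1: d²=25 ≤ ρ²=63; F_rep = 15·(0,5)/25² = (0.0000,0.1200)
o2: d²=569 > ρ²=63 → inactive
F = F_att + ΣF_rep = (-9.0000,-5.8800)
p' = p + 1/20·F = (10.5500,6.7060)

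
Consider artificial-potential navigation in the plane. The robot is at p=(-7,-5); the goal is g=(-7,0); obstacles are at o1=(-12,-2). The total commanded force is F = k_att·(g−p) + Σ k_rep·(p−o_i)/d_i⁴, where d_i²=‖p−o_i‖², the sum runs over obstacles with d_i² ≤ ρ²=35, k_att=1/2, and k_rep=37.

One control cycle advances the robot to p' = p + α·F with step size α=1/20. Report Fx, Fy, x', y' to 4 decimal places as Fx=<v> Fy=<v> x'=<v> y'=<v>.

Fx=0.1600 Fy=2.4040 x'=-6.9920 y'=-4.8798

F_att = 1/2·(g−p) = 1/2·(0,5) = (0.0000,2.5000)
o1: d²=34 ≤ ρ²=35; F_rep = 37·(5,-3)/34² = (0.1600,-0.0960)
F = F_att + ΣF_rep = (0.1600,2.4040)
p' = p + 1/20·F = (-6.9920,-4.8798)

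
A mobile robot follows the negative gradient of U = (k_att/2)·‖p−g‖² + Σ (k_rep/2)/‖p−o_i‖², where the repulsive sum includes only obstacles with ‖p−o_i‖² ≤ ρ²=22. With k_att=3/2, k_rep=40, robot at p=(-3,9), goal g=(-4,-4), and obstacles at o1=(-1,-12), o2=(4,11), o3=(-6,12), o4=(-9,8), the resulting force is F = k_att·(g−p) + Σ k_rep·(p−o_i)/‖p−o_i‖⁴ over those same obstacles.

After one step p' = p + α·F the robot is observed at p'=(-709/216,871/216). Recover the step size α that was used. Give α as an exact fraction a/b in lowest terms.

F_att = 3/2·(g−p) = 3/2·(-1,-13) = (-1.5000,-19.5000)
o1: d²=445 > ρ²=22 → inactive
o2: d²=53 > ρ²=22 → inactive
o3: d²=18 ≤ ρ²=22; F_rep = 40·(3,-3)/18² = (0.3704,-0.3704)
o4: d²=37 > ρ²=22 → inactive
F = F_att + ΣF_rep = (-1.1296,-19.8704)
Δp = p'−p = (-0.2824,-4.9676); α = Δx/Fx = (-61/216) / (-61/54) = 1/4
check: Δy/Fy = (-1073/216) / (-1073/54) = 1/4 ✓

α = 1/4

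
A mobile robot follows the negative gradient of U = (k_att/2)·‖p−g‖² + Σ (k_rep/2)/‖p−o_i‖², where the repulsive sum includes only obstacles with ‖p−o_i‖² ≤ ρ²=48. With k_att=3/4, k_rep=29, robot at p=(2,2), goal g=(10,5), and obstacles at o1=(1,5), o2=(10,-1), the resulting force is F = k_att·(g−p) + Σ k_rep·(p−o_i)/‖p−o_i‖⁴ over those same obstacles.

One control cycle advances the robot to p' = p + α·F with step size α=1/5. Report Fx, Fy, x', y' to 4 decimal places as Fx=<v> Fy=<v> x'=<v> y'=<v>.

Fx=6.2900 Fy=1.3800 x'=3.2580 y'=2.2760

F_att = 3/4·(g−p) = 3/4·(8,3) = (6.0000,2.2500)
o1: d²=10 ≤ ρ²=48; F_rep = 29·(1,-3)/10² = (0.2900,-0.8700)
o2: d²=73 > ρ²=48 → inactive
F = F_att + ΣF_rep = (6.2900,1.3800)
p' = p + 1/5·F = (3.2580,2.2760)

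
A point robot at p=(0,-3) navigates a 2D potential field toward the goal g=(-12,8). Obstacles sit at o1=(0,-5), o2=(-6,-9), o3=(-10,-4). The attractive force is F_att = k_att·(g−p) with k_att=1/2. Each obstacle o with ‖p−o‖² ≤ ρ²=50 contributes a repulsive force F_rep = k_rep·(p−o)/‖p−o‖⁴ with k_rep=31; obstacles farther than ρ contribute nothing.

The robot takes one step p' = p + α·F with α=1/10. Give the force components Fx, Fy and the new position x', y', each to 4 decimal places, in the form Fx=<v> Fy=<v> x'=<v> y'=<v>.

Fx=-6.0000 Fy=9.3750 x'=-0.6000 y'=-2.0625

F_att = 1/2·(g−p) = 1/2·(-12,11) = (-6.0000,5.5000)
o1: d²=4 ≤ ρ²=50; F_rep = 31·(0,2)/4² = (0.0000,3.8750)
o2: d²=72 > ρ²=50 → inactive
o3: d²=101 > ρ²=50 → inactive
F = F_att + ΣF_rep = (-6.0000,9.3750)
p' = p + 1/10·F = (-0.6000,-2.0625)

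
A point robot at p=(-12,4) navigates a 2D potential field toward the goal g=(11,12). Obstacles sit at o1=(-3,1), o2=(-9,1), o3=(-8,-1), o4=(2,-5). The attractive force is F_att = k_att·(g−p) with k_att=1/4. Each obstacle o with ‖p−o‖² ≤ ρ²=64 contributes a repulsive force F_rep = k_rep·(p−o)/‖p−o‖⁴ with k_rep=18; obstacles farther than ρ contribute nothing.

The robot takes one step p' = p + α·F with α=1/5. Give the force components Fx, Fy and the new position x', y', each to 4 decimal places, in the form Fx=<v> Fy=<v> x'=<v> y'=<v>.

Fx=5.5405 Fy=2.2202 x'=-10.8919 y'=4.4440

F_att = 1/4·(g−p) = 1/4·(23,8) = (5.7500,2.0000)
o1: d²=90 > ρ²=64 → inactive
o2: d²=18 ≤ ρ²=64; F_rep = 18·(-3,3)/18² = (-0.1667,0.1667)
o3: d²=41 ≤ ρ²=64; F_rep = 18·(-4,5)/41² = (-0.0428,0.0535)
o4: d²=277 > ρ²=64 → inactive
F = F_att + ΣF_rep = (5.5405,2.2202)
p' = p + 1/5·F = (-10.8919,4.4440)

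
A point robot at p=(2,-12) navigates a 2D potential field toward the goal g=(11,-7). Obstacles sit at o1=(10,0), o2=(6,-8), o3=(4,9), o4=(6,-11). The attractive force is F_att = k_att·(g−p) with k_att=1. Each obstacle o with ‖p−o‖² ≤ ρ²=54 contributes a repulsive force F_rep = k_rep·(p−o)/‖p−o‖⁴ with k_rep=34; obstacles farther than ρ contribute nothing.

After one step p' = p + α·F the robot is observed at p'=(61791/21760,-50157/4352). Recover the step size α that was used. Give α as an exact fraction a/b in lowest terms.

α = 1/10

F_att = 1·(g−p) = 1·(9,5) = (9.0000,5.0000)
o1: d²=208 > ρ²=54 → inactive
o2: d²=32 ≤ ρ²=54; F_rep = 34·(-4,-4)/32² = (-0.1328,-0.1328)
o3: d²=445 > ρ²=54 → inactive
o4: d²=17 ≤ ρ²=54; F_rep = 34·(-4,-1)/17² = (-0.4706,-0.1176)
F = F_att + ΣF_rep = (8.3966,4.7495)
Δp = p'−p = (0.8397,0.4750); α = Δx/Fx = (18271/21760) / (18271/2176) = 1/10
check: Δy/Fy = (2067/4352) / (10335/2176) = 1/10 ✓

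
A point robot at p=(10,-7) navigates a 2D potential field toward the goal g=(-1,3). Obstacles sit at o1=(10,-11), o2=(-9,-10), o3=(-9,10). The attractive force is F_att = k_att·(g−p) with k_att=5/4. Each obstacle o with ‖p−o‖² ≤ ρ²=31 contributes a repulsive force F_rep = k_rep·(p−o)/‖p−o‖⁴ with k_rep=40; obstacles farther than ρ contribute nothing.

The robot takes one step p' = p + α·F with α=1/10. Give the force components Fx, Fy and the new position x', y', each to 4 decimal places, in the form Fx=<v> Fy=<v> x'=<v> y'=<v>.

F_att = 5/4·(g−p) = 5/4·(-11,10) = (-13.7500,12.5000)
o1: d²=16 ≤ ρ²=31; F_rep = 40·(0,4)/16² = (0.0000,0.6250)
o2: d²=370 > ρ²=31 → inactive
o3: d²=650 > ρ²=31 → inactive
F = F_att + ΣF_rep = (-13.7500,13.1250)
p' = p + 1/10·F = (8.6250,-5.6875)

Fx=-13.7500 Fy=13.1250 x'=8.6250 y'=-5.6875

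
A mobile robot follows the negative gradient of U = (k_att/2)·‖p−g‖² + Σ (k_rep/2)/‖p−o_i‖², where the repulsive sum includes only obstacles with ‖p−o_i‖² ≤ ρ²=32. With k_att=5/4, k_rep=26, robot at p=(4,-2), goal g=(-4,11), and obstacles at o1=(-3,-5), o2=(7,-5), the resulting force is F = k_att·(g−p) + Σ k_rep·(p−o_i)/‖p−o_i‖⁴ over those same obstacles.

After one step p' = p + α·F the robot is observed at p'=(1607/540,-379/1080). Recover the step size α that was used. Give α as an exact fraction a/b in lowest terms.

α = 1/10

F_att = 5/4·(g−p) = 5/4·(-8,13) = (-10.0000,16.2500)
o1: d²=58 > ρ²=32 → inactive
o2: d²=18 ≤ ρ²=32; F_rep = 26·(-3,3)/18² = (-0.2407,0.2407)
F = F_att + ΣF_rep = (-10.2407,16.4907)
Δp = p'−p = (-1.0241,1.6491); α = Δx/Fx = (-553/540) / (-553/54) = 1/10
check: Δy/Fy = (1781/1080) / (1781/108) = 1/10 ✓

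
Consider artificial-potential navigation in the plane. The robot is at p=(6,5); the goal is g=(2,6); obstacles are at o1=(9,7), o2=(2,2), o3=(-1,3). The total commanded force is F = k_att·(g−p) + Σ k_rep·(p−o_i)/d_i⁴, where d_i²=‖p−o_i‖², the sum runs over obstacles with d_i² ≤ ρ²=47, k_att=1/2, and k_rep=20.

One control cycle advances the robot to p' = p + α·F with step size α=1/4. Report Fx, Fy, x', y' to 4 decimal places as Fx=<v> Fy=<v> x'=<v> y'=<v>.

Fx=-2.2270 Fy=0.3593 x'=5.4432 y'=5.0898

F_att = 1/2·(g−p) = 1/2·(-4,1) = (-2.0000,0.5000)
o1: d²=13 ≤ ρ²=47; F_rep = 20·(-3,-2)/13² = (-0.3550,-0.2367)
o2: d²=25 ≤ ρ²=47; F_rep = 20·(4,3)/25² = (0.1280,0.0960)
o3: d²=53 > ρ²=47 → inactive
F = F_att + ΣF_rep = (-2.2270,0.3593)
p' = p + 1/4·F = (5.4432,5.0898)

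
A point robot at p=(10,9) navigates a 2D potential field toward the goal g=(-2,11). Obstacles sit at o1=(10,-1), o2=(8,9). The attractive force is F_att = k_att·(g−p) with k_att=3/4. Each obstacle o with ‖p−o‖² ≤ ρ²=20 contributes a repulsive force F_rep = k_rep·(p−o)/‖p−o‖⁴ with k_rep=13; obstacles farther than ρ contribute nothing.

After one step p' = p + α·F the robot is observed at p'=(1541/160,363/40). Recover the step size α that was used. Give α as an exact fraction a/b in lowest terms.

α = 1/20

F_att = 3/4·(g−p) = 3/4·(-12,2) = (-9.0000,1.5000)
o1: d²=100 > ρ²=20 → inactive
o2: d²=4 ≤ ρ²=20; F_rep = 13·(2,0)/4² = (1.6250,0.0000)
F = F_att + ΣF_rep = (-7.3750,1.5000)
Δp = p'−p = (-0.3688,0.0750); α = Δx/Fx = (-59/160) / (-59/8) = 1/20
check: Δy/Fy = (3/40) / (3/2) = 1/20 ✓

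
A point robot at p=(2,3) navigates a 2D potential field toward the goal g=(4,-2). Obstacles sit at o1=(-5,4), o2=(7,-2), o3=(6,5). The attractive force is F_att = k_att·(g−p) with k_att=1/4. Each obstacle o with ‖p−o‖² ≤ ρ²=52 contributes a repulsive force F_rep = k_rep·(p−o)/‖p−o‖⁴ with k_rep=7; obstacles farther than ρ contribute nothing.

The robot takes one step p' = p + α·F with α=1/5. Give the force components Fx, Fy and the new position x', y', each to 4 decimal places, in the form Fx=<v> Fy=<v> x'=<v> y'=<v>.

F_att = 1/4·(g−p) = 1/4·(2,-5) = (0.5000,-1.2500)
o1: d²=50 ≤ ρ²=52; F_rep = 7·(7,-1)/50² = (0.0196,-0.0028)
o2: d²=50 ≤ ρ²=52; F_rep = 7·(-5,5)/50² = (-0.0140,0.0140)
o3: d²=20 ≤ ρ²=52; F_rep = 7·(-4,-2)/20² = (-0.0700,-0.0350)
F = F_att + ΣF_rep = (0.4356,-1.2738)
p' = p + 1/5·F = (2.0871,2.7452)

Fx=0.4356 Fy=-1.2738 x'=2.0871 y'=2.7452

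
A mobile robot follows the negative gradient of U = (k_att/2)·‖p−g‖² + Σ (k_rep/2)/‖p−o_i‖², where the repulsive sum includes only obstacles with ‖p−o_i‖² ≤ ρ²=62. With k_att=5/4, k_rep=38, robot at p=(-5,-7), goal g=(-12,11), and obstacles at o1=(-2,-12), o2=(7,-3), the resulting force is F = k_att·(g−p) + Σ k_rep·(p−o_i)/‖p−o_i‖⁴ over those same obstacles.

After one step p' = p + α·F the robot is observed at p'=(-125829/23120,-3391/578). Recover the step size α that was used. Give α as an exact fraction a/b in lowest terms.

α = 1/20

F_att = 5/4·(g−p) = 5/4·(-7,18) = (-8.7500,22.5000)
o1: d²=34 ≤ ρ²=62; F_rep = 38·(-3,5)/34² = (-0.0986,0.1644)
o2: d²=160 > ρ²=62 → inactive
F = F_att + ΣF_rep = (-8.8486,22.6644)
Δp = p'−p = (-0.4424,1.1332); α = Δx/Fx = (-10229/23120) / (-10229/1156) = 1/20
check: Δy/Fy = (655/578) / (6550/289) = 1/20 ✓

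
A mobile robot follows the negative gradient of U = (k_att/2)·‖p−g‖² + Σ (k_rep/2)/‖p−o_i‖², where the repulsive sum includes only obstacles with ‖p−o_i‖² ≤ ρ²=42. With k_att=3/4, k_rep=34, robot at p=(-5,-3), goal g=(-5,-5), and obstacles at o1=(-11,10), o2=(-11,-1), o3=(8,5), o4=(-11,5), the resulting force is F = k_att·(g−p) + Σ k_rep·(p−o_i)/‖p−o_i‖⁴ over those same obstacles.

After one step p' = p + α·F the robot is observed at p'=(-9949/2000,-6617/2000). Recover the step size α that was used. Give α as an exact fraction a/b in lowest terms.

α = 1/5

F_att = 3/4·(g−p) = 3/4·(0,-2) = (0.0000,-1.5000)
o1: d²=205 > ρ²=42 → inactive
o2: d²=40 ≤ ρ²=42; F_rep = 34·(6,-2)/40² = (0.1275,-0.0425)
o3: d²=233 > ρ²=42 → inactive
o4: d²=100 > ρ²=42 → inactive
F = F_att + ΣF_rep = (0.1275,-1.5425)
Δp = p'−p = (0.0255,-0.3085); α = Δx/Fx = (51/2000) / (51/400) = 1/5
check: Δy/Fy = (-617/2000) / (-617/400) = 1/5 ✓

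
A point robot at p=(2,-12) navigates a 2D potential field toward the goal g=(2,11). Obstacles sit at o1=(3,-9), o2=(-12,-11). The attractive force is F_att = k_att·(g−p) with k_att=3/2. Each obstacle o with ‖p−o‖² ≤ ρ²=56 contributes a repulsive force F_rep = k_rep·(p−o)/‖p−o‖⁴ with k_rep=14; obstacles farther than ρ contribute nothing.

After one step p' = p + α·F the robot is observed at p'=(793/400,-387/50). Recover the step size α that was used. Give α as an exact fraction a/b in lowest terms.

F_att = 3/2·(g−p) = 3/2·(0,23) = (0.0000,34.5000)
o1: d²=10 ≤ ρ²=56; F_rep = 14·(-1,-3)/10² = (-0.1400,-0.4200)
o2: d²=197 > ρ²=56 → inactive
F = F_att + ΣF_rep = (-0.1400,34.0800)
Δp = p'−p = (-0.0175,4.2600); α = Δx/Fx = (-7/400) / (-7/50) = 1/8
check: Δy/Fy = (213/50) / (852/25) = 1/8 ✓

α = 1/8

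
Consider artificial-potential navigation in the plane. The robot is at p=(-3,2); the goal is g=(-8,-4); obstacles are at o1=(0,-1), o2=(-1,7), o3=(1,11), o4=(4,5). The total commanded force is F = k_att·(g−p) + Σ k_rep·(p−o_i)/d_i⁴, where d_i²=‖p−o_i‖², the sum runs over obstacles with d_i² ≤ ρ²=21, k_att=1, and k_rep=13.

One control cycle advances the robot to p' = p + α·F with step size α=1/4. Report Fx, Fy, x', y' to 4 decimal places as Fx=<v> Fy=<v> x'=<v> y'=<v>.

F_att = 1·(g−p) = 1·(-5,-6) = (-5.0000,-6.0000)
o1: d²=18 ≤ ρ²=21; F_rep = 13·(-3,3)/18² = (-0.1204,0.1204)
o2: d²=29 > ρ²=21 → inactive
o3: d²=97 > ρ²=21 → inactive
o4: d²=58 > ρ²=21 → inactive
F = F_att + ΣF_rep = (-5.1204,-5.8796)
p' = p + 1/4·F = (-4.2801,0.5301)

Fx=-5.1204 Fy=-5.8796 x'=-4.2801 y'=0.5301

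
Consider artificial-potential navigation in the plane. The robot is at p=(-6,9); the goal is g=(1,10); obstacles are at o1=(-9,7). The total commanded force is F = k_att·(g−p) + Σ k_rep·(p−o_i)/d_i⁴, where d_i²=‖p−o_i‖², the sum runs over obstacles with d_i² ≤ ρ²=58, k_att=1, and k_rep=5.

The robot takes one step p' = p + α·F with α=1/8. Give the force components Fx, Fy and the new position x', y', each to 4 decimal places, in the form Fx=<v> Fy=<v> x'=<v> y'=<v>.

Fx=7.0888 Fy=1.0592 x'=-5.1139 y'=9.1324

F_att = 1·(g−p) = 1·(7,1) = (7.0000,1.0000)
o1: d²=13 ≤ ρ²=58; F_rep = 5·(3,2)/13² = (0.0888,0.0592)
F = F_att + ΣF_rep = (7.0888,1.0592)
p' = p + 1/8·F = (-5.1139,9.1324)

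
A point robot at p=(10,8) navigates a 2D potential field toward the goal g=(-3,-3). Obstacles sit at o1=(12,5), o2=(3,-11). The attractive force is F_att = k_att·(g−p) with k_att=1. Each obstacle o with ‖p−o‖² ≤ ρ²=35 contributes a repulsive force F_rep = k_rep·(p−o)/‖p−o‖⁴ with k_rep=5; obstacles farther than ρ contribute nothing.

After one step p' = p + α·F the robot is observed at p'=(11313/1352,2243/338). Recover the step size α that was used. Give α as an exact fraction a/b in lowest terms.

F_att = 1·(g−p) = 1·(-13,-11) = (-13.0000,-11.0000)
o1: d²=13 ≤ ρ²=35; F_rep = 5·(-2,3)/13² = (-0.0592,0.0888)
o2: d²=410 > ρ²=35 → inactive
F = F_att + ΣF_rep = (-13.0592,-10.9112)
Δp = p'−p = (-1.6324,-1.3639); α = Δx/Fx = (-2207/1352) / (-2207/169) = 1/8
check: Δy/Fy = (-461/338) / (-1844/169) = 1/8 ✓

α = 1/8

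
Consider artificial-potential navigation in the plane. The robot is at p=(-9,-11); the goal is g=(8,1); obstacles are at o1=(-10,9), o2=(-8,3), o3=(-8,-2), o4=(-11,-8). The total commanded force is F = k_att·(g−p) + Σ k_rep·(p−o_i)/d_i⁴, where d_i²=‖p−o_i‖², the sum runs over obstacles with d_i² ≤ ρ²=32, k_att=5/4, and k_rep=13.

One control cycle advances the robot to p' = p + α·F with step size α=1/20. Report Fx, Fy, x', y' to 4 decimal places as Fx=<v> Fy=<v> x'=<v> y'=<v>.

F_att = 5/4·(g−p) = 5/4·(17,12) = (21.2500,15.0000)
o1: d²=401 > ρ²=32 → inactive
o2: d²=197 > ρ²=32 → inactive
o3: d²=82 > ρ²=32 → inactive
o4: d²=13 ≤ ρ²=32; F_rep = 13·(2,-3)/13² = (0.1538,-0.2308)
F = F_att + ΣF_rep = (21.4038,14.7692)
p' = p + 1/20·F = (-7.9298,-10.2615)

Fx=21.4038 Fy=14.7692 x'=-7.9298 y'=-10.2615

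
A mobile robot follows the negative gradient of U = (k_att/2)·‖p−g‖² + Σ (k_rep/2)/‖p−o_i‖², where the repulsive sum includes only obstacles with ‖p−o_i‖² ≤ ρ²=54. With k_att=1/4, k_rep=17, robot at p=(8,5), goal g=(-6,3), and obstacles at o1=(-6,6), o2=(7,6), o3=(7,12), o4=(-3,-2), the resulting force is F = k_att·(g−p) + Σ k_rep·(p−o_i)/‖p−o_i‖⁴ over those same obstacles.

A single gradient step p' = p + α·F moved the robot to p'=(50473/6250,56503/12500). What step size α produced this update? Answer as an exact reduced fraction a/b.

F_att = 1/4·(g−p) = 1/4·(-14,-2) = (-3.5000,-0.5000)
o1: d²=197 > ρ²=54 → inactive
o2: d²=2 ≤ ρ²=54; F_rep = 17·(1,-1)/2² = (4.2500,-4.2500)
o3: d²=50 ≤ ρ²=54; F_rep = 17·(1,-7)/50² = (0.0068,-0.0476)
o4: d²=170 > ρ²=54 → inactive
F = F_att + ΣF_rep = (0.7568,-4.7976)
Δp = p'−p = (0.0757,-0.4798); α = Δx/Fx = (473/6250) / (473/625) = 1/10
check: Δy/Fy = (-5997/12500) / (-5997/1250) = 1/10 ✓

α = 1/10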